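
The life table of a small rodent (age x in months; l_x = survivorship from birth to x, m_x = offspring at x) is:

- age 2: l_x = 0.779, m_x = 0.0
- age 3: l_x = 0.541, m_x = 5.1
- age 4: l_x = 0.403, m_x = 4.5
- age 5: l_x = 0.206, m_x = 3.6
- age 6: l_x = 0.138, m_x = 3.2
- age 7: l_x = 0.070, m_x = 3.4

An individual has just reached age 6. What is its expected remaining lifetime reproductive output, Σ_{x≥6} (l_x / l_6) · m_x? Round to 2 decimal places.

l_6 = 0.138. Conditional survival from age 6 to x is l_x / l_6.
  x=6: (0.138/0.138) × 3.2 = 3.2000
  x=7: (0.070/0.138) × 3.4 = 1.7246
Sum = 3.2000 + 1.7246 = 4.9246

4.92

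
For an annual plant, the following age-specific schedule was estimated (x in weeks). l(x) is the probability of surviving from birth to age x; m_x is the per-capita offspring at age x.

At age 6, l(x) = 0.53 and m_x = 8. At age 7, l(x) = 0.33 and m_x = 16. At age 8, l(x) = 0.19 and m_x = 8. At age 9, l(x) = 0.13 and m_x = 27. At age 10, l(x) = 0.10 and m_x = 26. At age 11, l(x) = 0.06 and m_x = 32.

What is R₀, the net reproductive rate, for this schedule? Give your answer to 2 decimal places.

19.07

R₀ = Σ l(x) m_x:
  age 6: 0.53 × 8 = 4.2400
  age 7: 0.33 × 16 = 5.2800
  age 8: 0.19 × 8 = 1.5200
  age 9: 0.13 × 27 = 3.5100
  age 10: 0.10 × 26 = 2.6000
  age 11: 0.06 × 32 = 1.9200
R₀ = 4.2400 + 5.2800 + 1.5200 + 3.5100 + 2.6000 + 1.9200 = 19.0700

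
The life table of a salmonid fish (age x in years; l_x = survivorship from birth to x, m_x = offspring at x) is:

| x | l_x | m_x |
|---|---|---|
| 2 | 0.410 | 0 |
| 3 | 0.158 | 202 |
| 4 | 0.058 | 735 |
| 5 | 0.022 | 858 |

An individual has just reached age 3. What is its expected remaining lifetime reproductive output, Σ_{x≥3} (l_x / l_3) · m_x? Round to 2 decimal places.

l_3 = 0.158. Conditional survival from age 3 to x is l_x / l_3.
  x=3: (0.158/0.158) × 202 = 202.0000
  x=4: (0.058/0.158) × 735 = 269.8101
  x=5: (0.022/0.158) × 858 = 119.4684
Sum = 202.0000 + 269.8101 + 119.4684 = 591.2785

591.28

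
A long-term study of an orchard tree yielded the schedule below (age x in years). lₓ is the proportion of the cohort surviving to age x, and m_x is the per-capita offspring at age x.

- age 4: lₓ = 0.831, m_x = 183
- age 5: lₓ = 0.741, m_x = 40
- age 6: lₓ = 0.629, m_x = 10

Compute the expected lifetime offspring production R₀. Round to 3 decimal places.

188.003

R₀ = Σ lₓ m_x:
  age 4: 0.831 × 183 = 152.0730
  age 5: 0.741 × 40 = 29.6400
  age 6: 0.629 × 10 = 6.2900
R₀ = 152.0730 + 29.6400 + 6.2900 = 188.0030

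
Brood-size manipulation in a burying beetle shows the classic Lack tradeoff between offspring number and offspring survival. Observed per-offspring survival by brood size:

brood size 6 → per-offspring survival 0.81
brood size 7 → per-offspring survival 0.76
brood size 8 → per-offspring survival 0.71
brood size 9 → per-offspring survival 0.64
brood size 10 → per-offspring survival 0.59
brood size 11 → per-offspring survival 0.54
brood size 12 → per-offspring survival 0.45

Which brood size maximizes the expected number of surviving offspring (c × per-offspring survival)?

11

Expected surviving offspring = c × s(c):
  c=6: 6 × 0.81 = 4.860
  c=7: 7 × 0.76 = 5.320
  c=8: 8 × 0.71 = 5.680
  c=9: 9 × 0.64 = 5.760
  c=10: 10 × 0.59 = 5.900
  c=11: 11 × 0.54 = 5.940
  c=12: 12 × 0.45 = 5.400
Maximum at c = 11 (5.940 surviving offspring).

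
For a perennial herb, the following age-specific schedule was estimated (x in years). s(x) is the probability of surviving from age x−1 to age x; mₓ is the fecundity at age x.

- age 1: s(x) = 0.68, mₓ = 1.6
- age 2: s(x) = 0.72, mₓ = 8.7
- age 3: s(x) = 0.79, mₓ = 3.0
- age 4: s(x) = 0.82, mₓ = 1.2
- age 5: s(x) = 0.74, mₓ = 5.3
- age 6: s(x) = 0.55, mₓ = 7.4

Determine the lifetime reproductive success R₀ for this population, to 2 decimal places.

Survivorship from birth: l_x = s_1·s_2·…·s_x.
  l_1 = 0.68000
  l_2 = 0.48960
  l_3 = 0.38678
  l_4 = 0.31716
  l_5 = 0.23470
  l_6 = 0.12909
R₀ = Σ l_x mₓ:
  age 1: 0.68000 × 1.6 = 1.0880
  age 2: 0.48960 × 8.7 = 4.2595
  age 3: 0.38678 × 3.0 = 1.1603
  age 4: 0.31716 × 1.2 = 0.3806
  age 5: 0.23470 × 5.3 = 1.2439
  age 6: 0.12909 × 7.4 = 0.9553
R₀ = 1.0880 + 4.2595 + 1.1603 + 0.3806 + 1.2439 + 0.9553 = 9.0876

9.09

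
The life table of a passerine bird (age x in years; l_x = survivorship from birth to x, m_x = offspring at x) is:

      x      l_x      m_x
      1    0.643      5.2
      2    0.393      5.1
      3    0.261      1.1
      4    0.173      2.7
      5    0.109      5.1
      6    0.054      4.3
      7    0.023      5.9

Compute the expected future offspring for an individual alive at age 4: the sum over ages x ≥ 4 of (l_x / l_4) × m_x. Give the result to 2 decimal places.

l_4 = 0.173. Conditional survival from age 4 to x is l_x / l_4.
  x=4: (0.173/0.173) × 2.7 = 2.7000
  x=5: (0.109/0.173) × 5.1 = 3.2133
  x=6: (0.054/0.173) × 4.3 = 1.3422
  x=7: (0.023/0.173) × 5.9 = 0.7844
Sum = 2.7000 + 3.2133 + 1.3422 + 0.7844 = 8.0399

8.04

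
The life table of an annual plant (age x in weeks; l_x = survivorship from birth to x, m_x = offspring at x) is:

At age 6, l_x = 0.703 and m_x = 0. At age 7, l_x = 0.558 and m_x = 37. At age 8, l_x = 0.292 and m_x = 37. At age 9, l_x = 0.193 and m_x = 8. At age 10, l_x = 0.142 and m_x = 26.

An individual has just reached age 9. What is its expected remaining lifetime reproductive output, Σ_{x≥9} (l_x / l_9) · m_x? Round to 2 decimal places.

27.13

l_9 = 0.193. Conditional survival from age 9 to x is l_x / l_9.
  x=9: (0.193/0.193) × 8 = 8.0000
  x=10: (0.142/0.193) × 26 = 19.1295
Sum = 8.0000 + 19.1295 = 27.1295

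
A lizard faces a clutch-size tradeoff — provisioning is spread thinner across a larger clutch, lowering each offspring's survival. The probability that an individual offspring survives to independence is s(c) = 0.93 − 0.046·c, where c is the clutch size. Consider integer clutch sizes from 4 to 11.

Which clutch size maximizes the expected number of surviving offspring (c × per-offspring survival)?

10

Expected surviving offspring = c × s(c):
  c=4: 4 × 0.746 = 2.984
  c=5: 5 × 0.700 = 3.500
  c=6: 6 × 0.654 = 3.924
  c=7: 7 × 0.608 = 4.256
  c=8: 8 × 0.562 = 4.496
  c=9: 9 × 0.516 = 4.644
  c=10: 10 × 0.470 = 4.700
  c=11: 11 × 0.424 = 4.664
Maximum at c = 10 (4.700 surviving offspring).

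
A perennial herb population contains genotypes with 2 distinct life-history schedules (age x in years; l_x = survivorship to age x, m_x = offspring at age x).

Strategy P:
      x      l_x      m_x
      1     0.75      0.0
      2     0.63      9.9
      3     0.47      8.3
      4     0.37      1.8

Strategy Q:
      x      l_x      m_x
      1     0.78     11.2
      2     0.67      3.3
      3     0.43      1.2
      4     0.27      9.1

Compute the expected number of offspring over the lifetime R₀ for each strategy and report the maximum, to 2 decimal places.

Strategy P: R₀ = 0.75×0.0 + 0.63×9.9 + 0.47×8.3 + 0.37×1.8 = 10.8040
Strategy Q: R₀ = 0.78×11.2 + 0.67×3.3 + 0.43×1.2 + 0.27×9.1 = 13.9200
Highest R₀: strategy Q with 13.9200.

13.92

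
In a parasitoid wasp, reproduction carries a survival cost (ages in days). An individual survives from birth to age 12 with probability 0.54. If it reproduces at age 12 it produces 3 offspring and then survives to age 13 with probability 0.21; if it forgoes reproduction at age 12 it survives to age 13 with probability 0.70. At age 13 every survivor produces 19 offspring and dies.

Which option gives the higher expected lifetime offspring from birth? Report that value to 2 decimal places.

breed at age 12: R₀ = 0.54 × (3 + 0.21 × 19) = 0.54 × 6.9900 = 3.7746
delay to age 13: R₀ = 0.54 × (0.70 × 19) = 0.54 × 13.3000 = 7.1820
Higher: delay to age 13 (7.1820).

7.18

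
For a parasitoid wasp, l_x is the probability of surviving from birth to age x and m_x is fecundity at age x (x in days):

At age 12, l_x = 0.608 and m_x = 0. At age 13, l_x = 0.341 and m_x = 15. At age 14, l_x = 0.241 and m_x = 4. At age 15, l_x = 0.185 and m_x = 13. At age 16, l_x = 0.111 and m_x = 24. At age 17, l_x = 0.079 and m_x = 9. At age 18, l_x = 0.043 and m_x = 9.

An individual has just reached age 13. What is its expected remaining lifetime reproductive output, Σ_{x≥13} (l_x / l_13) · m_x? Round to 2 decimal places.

l_13 = 0.341. Conditional survival from age 13 to x is l_x / l_13.
  x=13: (0.341/0.341) × 15 = 15.0000
  x=14: (0.241/0.341) × 4 = 2.8270
  x=15: (0.185/0.341) × 13 = 7.0528
  x=16: (0.111/0.341) × 24 = 7.8123
  x=17: (0.079/0.341) × 9 = 2.0850
  x=18: (0.043/0.341) × 9 = 1.1349
Sum = 15.0000 + 2.8270 + 7.0528 + 7.8123 + 2.0850 + 1.1349 = 35.9120

35.91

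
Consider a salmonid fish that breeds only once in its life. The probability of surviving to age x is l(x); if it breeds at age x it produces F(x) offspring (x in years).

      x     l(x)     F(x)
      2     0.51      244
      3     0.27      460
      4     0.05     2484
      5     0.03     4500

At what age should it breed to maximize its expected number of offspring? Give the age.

5

Expected offspring if breeding at age x = l(x) × F(x):
  age 2: 0.51 × 244 = 124.440
  age 3: 0.27 × 460 = 124.200
  age 4: 0.05 × 2484 = 124.200
  age 5: 0.03 × 4500 = 135.000
Maximum at age 5 (135.000).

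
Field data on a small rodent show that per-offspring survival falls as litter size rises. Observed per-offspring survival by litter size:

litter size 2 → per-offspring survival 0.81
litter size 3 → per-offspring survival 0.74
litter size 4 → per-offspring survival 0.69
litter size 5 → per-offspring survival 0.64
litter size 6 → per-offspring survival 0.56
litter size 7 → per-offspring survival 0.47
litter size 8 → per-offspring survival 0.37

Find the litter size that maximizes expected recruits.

6

Expected recruits = c × s(c):
  c=2: 2 × 0.81 = 1.620
  c=3: 3 × 0.74 = 2.220
  c=4: 4 × 0.69 = 2.760
  c=5: 5 × 0.64 = 3.200
  c=6: 6 × 0.56 = 3.360
  c=7: 7 × 0.47 = 3.290
  c=8: 8 × 0.37 = 2.960
Maximum at c = 6 (3.360 recruits).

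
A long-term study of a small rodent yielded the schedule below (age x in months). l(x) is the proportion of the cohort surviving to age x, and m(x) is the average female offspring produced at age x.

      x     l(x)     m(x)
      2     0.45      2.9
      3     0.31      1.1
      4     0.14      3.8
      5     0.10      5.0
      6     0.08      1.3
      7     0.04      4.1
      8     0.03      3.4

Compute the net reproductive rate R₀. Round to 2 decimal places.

3.05

R₀ = Σ l(x) m(x):
  age 2: 0.45 × 2.9 = 1.3050
  age 3: 0.31 × 1.1 = 0.3410
  age 4: 0.14 × 3.8 = 0.5320
  age 5: 0.10 × 5.0 = 0.5000
  age 6: 0.08 × 1.3 = 0.1040
  age 7: 0.04 × 4.1 = 0.1640
  age 8: 0.03 × 3.4 = 0.1020
R₀ = 1.3050 + 0.3410 + 0.5320 + 0.5000 + 0.1040 + 0.1640 + 0.1020 = 3.0480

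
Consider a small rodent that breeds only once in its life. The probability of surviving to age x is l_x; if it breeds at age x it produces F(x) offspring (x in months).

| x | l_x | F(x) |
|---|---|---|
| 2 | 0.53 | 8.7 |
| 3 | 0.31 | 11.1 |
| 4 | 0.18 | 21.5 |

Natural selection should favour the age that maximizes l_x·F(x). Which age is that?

Expected offspring if breeding at age x = l_x × F(x):
  age 2: 0.53 × 8.7 = 4.611
  age 3: 0.31 × 11.1 = 3.441
  age 4: 0.18 × 21.5 = 3.870
Maximum at age 2 (4.611).

2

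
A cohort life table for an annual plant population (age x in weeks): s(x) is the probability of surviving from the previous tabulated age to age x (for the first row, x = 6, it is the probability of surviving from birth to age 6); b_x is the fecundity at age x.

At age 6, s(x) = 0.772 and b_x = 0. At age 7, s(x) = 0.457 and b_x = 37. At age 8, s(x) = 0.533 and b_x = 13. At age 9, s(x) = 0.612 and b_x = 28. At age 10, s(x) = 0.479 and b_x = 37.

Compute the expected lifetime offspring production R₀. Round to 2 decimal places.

Survivorship from birth: l_x = s_6·s_7·…·s_x.
  l_6 = 0.77200
  l_7 = 0.35280
  l_8 = 0.18804
  l_9 = 0.11508
  l_10 = 0.05512
R₀ = Σ l_x b_x:
  age 6: 0.77200 × 0 = 0.0000
  age 7: 0.35280 × 37 = 13.0536
  age 8: 0.18804 × 13 = 2.4445
  age 9: 0.11508 × 28 = 3.2222
  age 10: 0.05512 × 37 = 2.0394
R₀ = 0.0000 + 13.0536 + 2.4445 + 3.2222 + 2.0394 = 20.7598

20.76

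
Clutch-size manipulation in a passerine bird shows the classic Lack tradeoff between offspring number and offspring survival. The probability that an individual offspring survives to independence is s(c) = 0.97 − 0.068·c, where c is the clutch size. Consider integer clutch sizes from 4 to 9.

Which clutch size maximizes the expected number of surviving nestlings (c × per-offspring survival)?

Expected surviving nestlings = c × s(c):
  c=4: 4 × 0.698 = 2.792
  c=5: 5 × 0.630 = 3.150
  c=6: 6 × 0.562 = 3.372
  c=7: 7 × 0.494 = 3.458
  c=8: 8 × 0.426 = 3.408
  c=9: 9 × 0.358 = 3.222
Maximum at c = 7 (3.458 surviving nestlings).

7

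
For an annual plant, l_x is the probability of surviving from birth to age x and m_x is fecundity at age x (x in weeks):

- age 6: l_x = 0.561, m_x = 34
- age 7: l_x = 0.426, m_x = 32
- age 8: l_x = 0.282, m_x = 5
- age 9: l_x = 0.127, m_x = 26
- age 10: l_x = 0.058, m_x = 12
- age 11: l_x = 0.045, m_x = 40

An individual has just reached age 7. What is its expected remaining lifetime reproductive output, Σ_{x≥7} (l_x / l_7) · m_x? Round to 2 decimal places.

48.92

l_7 = 0.426. Conditional survival from age 7 to x is l_x / l_7.
  x=7: (0.426/0.426) × 32 = 32.0000
  x=8: (0.282/0.426) × 5 = 3.3099
  x=9: (0.127/0.426) × 26 = 7.7512
  x=10: (0.058/0.426) × 12 = 1.6338
  x=11: (0.045/0.426) × 40 = 4.2254
Sum = 32.0000 + 3.3099 + 7.7512 + 1.6338 + 4.2254 = 48.9202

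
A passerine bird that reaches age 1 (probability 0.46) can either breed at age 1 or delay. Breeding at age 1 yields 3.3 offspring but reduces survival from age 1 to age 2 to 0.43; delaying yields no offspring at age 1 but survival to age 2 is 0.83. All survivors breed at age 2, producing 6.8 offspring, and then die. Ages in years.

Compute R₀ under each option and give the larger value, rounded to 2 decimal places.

2.86

breed at age 1: R₀ = 0.46 × (3.3 + 0.43 × 6.8) = 0.46 × 6.2240 = 2.8630
delay to age 2: R₀ = 0.46 × (0.83 × 6.8) = 0.46 × 5.6440 = 2.5962
Higher: breed at age 1 (2.8630).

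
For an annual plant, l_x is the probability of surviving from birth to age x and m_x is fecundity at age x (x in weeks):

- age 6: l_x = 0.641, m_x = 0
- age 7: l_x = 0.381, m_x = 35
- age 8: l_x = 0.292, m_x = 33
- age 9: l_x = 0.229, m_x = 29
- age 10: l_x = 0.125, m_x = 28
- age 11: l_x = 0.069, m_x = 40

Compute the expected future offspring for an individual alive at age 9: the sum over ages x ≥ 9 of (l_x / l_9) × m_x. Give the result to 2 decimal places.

56.34

l_9 = 0.229. Conditional survival from age 9 to x is l_x / l_9.
  x=9: (0.229/0.229) × 29 = 29.0000
  x=10: (0.125/0.229) × 28 = 15.2838
  x=11: (0.069/0.229) × 40 = 12.0524
Sum = 29.0000 + 15.2838 + 12.0524 = 56.3362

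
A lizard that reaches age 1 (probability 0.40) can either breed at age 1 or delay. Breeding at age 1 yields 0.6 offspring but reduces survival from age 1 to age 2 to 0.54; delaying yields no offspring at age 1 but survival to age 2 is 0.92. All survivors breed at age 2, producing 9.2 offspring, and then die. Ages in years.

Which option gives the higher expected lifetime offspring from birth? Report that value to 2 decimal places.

breed at age 1: R₀ = 0.40 × (0.6 + 0.54 × 9.2) = 0.40 × 5.5680 = 2.2272
delay to age 2: R₀ = 0.40 × (0.92 × 9.2) = 0.40 × 8.4640 = 3.3856
Higher: delay to age 2 (3.3856).

3.39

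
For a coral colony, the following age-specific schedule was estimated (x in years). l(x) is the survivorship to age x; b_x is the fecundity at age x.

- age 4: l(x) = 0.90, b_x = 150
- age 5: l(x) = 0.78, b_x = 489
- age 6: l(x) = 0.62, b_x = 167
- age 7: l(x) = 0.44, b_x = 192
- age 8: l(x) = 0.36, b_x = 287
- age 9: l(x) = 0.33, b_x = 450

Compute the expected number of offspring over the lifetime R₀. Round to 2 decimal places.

956.26

R₀ = Σ l(x) b_x:
  age 4: 0.90 × 150 = 135.0000
  age 5: 0.78 × 489 = 381.4200
  age 6: 0.62 × 167 = 103.5400
  age 7: 0.44 × 192 = 84.4800
  age 8: 0.36 × 287 = 103.3200
  age 9: 0.33 × 450 = 148.5000
R₀ = 135.0000 + 381.4200 + 103.5400 + 84.4800 + 103.3200 + 148.5000 = 956.2600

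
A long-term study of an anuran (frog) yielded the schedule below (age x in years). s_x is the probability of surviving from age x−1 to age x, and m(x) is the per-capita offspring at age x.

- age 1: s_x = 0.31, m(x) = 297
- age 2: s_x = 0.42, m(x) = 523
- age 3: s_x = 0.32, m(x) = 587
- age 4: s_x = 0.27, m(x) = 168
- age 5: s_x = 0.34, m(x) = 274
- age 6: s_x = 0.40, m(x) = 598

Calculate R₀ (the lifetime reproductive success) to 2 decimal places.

Survivorship from birth: l_x = s_1·s_2·…·s_x.
  l_1 = 0.31000
  l_2 = 0.13020
  l_3 = 0.04166
  l_4 = 0.01125
  l_5 = 0.00382
  l_6 = 0.00153
R₀ = Σ l_x m(x):
  age 1: 0.31000 × 297 = 92.0700
  age 2: 0.13020 × 523 = 68.0946
  age 3: 0.04166 × 587 = 24.4544
  age 4: 0.01125 × 168 = 1.8900
  age 5: 0.00382 × 274 = 1.0467
  age 6: 0.00153 × 598 = 0.9149
R₀ = 92.0700 + 68.0946 + 24.4544 + 1.8900 + 1.0467 + 0.9149 = 188.4706

188.47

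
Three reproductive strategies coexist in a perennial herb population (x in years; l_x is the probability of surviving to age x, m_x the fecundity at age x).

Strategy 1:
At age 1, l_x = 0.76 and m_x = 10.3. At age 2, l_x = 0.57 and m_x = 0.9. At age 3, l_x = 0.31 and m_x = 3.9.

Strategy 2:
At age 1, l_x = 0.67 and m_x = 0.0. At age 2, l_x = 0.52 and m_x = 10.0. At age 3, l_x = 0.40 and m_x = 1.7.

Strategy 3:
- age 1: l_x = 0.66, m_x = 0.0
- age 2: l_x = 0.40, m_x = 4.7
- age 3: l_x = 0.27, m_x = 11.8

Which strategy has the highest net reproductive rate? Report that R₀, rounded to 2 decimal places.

Strategy 1: R₀ = 0.76×10.3 + 0.57×0.9 + 0.31×3.9 = 9.5500
Strategy 2: R₀ = 0.67×0.0 + 0.52×10.0 + 0.40×1.7 = 5.8800
Strategy 3: R₀ = 0.66×0.0 + 0.40×4.7 + 0.27×11.8 = 5.0660
Highest R₀: strategy 1 with 9.5500.

9.55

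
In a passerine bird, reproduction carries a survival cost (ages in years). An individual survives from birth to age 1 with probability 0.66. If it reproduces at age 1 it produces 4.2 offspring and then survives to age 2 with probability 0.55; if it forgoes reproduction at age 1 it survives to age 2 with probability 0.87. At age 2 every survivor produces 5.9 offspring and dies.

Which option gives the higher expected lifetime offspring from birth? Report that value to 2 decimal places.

4.91

breed at age 1: R₀ = 0.66 × (4.2 + 0.55 × 5.9) = 0.66 × 7.4450 = 4.9137
delay to age 2: R₀ = 0.66 × (0.87 × 5.9) = 0.66 × 5.1330 = 3.3878
Higher: breed at age 1 (4.9137).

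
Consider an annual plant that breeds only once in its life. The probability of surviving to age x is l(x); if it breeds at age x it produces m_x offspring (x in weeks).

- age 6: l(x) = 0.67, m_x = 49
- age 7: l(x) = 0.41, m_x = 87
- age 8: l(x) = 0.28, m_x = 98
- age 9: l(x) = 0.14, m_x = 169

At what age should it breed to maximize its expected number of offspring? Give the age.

7

Expected offspring if breeding at age x = l(x) × m_x:
  age 6: 0.67 × 49 = 32.830
  age 7: 0.41 × 87 = 35.670
  age 8: 0.28 × 98 = 27.440
  age 9: 0.14 × 169 = 23.660
Maximum at age 7 (35.670).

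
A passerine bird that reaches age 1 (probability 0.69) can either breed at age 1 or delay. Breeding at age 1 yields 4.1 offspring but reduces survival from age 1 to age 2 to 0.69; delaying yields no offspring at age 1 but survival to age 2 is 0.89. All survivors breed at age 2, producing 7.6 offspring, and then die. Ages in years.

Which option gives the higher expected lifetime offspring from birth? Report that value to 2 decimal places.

6.45

breed at age 1: R₀ = 0.69 × (4.1 + 0.69 × 7.6) = 0.69 × 9.3440 = 6.4474
delay to age 2: R₀ = 0.69 × (0.89 × 7.6) = 0.69 × 6.7640 = 4.6672
Higher: breed at age 1 (6.4474).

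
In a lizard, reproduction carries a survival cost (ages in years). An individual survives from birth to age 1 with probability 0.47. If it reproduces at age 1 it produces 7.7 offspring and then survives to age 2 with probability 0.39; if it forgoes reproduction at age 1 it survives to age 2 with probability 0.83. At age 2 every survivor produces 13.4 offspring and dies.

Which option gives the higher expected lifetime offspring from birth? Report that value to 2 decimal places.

breed at age 1: R₀ = 0.47 × (7.7 + 0.39 × 13.4) = 0.47 × 12.9260 = 6.0752
delay to age 2: R₀ = 0.47 × (0.83 × 13.4) = 0.47 × 11.1220 = 5.2273
Higher: breed at age 1 (6.0752).

6.08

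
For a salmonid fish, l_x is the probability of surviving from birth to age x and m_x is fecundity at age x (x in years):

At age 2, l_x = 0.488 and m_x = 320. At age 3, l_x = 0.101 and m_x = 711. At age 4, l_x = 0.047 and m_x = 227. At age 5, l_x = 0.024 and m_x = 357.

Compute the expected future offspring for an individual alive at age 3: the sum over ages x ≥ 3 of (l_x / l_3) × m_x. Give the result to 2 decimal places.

901.47

l_3 = 0.101. Conditional survival from age 3 to x is l_x / l_3.
  x=3: (0.101/0.101) × 711 = 711.0000
  x=4: (0.047/0.101) × 227 = 105.6337
  x=5: (0.024/0.101) × 357 = 84.8317
Sum = 711.0000 + 105.6337 + 84.8317 = 901.4653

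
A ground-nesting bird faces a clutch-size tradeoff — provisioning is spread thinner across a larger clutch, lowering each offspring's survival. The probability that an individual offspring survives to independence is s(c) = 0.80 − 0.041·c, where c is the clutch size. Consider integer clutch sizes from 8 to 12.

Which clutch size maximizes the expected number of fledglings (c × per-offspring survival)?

Expected fledglings = c × s(c):
  c=8: 8 × 0.472 = 3.776
  c=9: 9 × 0.431 = 3.879
  c=10: 10 × 0.390 = 3.900
  c=11: 11 × 0.349 = 3.839
  c=12: 12 × 0.308 = 3.696
Maximum at c = 10 (3.900 fledglings).

10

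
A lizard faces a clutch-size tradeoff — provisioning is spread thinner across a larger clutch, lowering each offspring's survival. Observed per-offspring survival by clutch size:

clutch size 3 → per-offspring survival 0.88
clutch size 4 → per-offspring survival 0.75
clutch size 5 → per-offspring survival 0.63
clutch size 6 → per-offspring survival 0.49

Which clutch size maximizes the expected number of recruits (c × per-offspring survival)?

5

Expected recruits = c × s(c):
  c=3: 3 × 0.88 = 2.640
  c=4: 4 × 0.75 = 3.000
  c=5: 5 × 0.63 = 3.150
  c=6: 6 × 0.49 = 2.940
Maximum at c = 5 (3.150 recruits).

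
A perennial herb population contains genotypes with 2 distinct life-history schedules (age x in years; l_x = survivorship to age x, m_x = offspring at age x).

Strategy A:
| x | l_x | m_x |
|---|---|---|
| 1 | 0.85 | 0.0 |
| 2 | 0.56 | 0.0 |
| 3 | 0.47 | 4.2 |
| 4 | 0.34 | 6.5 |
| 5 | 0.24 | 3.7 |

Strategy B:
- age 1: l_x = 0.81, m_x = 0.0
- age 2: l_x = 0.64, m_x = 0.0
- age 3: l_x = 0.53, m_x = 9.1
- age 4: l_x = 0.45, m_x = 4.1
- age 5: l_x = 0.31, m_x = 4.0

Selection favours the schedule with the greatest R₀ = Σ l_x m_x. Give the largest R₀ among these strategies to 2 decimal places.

Strategy A: R₀ = 0.85×0.0 + 0.56×0.0 + 0.47×4.2 + 0.34×6.5 + 0.24×3.7 = 5.0720
Strategy B: R₀ = 0.81×0.0 + 0.64×0.0 + 0.53×9.1 + 0.45×4.1 + 0.31×4.0 = 7.9080
Highest R₀: strategy B with 7.9080.

7.91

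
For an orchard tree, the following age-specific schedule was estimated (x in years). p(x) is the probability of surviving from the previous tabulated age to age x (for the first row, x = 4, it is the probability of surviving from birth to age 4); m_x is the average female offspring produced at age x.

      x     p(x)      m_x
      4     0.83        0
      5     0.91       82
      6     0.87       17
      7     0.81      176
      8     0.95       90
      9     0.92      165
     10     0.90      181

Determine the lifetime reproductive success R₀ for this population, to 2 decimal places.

364.83

Survivorship from birth: l_x = p_4·p_5·…·p_x.
  l_4 = 0.83000
  l_5 = 0.75530
  l_6 = 0.65711
  l_7 = 0.53226
  l_8 = 0.50565
  l_9 = 0.46520
  l_10 = 0.41868
R₀ = Σ l_x m_x:
  age 4: 0.83000 × 0 = 0.0000
  age 5: 0.75530 × 82 = 61.9346
  age 6: 0.65711 × 17 = 11.1709
  age 7: 0.53226 × 176 = 93.6778
  age 8: 0.50565 × 90 = 45.5085
  age 9: 0.46520 × 165 = 76.7580
  age 10: 0.41868 × 181 = 75.7811
R₀ = 0.0000 + 61.9346 + 11.1709 + 93.6778 + 45.5085 + 76.7580 + 75.7811 = 364.8308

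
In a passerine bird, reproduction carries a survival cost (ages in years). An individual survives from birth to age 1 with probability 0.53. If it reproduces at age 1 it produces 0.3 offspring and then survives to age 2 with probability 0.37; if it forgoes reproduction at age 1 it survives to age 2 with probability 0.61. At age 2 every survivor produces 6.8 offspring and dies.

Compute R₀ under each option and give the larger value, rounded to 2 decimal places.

2.20

breed at age 1: R₀ = 0.53 × (0.3 + 0.37 × 6.8) = 0.53 × 2.8160 = 1.4925
delay to age 2: R₀ = 0.53 × (0.61 × 6.8) = 0.53 × 4.1480 = 2.1984
Higher: delay to age 2 (2.1984).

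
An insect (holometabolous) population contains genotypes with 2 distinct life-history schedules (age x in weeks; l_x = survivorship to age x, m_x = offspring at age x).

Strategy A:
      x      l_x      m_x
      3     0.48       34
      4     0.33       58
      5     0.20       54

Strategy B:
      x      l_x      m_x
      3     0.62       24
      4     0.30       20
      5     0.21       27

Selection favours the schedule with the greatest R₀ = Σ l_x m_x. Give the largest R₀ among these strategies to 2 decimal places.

Strategy A: R₀ = 0.48×34 + 0.33×58 + 0.20×54 = 46.2600
Strategy B: R₀ = 0.62×24 + 0.30×20 + 0.21×27 = 26.5500
Highest R₀: strategy A with 46.2600.

46.26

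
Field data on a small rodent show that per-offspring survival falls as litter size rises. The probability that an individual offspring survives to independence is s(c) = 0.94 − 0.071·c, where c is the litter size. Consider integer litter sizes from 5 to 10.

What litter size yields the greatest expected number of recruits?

Expected recruits = c × s(c):
  c=5: 5 × 0.585 = 2.925
  c=6: 6 × 0.514 = 3.084
  c=7: 7 × 0.443 = 3.101
  c=8: 8 × 0.372 = 2.976
  c=9: 9 × 0.301 = 2.709
  c=10: 10 × 0.230 = 2.300
Maximum at c = 7 (3.101 recruits).

7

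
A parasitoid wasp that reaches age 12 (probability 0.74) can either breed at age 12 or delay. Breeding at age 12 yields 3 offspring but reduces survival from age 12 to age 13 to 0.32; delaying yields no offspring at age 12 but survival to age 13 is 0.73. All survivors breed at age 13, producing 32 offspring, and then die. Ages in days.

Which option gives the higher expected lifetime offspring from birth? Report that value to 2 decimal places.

breed at age 12: R₀ = 0.74 × (3 + 0.32 × 32) = 0.74 × 13.2400 = 9.7976
delay to age 13: R₀ = 0.74 × (0.73 × 32) = 0.74 × 23.3600 = 17.2864
Higher: delay to age 13 (17.2864).

17.29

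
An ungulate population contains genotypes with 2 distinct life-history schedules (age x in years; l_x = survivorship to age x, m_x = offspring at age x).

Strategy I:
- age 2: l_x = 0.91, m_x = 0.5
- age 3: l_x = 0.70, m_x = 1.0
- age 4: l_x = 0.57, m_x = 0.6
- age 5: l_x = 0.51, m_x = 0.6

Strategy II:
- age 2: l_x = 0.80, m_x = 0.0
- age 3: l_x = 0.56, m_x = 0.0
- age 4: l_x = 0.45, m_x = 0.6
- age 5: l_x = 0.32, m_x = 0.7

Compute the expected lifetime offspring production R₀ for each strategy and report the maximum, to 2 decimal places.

1.80

Strategy I: R₀ = 0.91×0.5 + 0.70×1.0 + 0.57×0.6 + 0.51×0.6 = 1.8030
Strategy II: R₀ = 0.80×0.0 + 0.56×0.0 + 0.45×0.6 + 0.32×0.7 = 0.4940
Highest R₀: strategy I with 1.8030.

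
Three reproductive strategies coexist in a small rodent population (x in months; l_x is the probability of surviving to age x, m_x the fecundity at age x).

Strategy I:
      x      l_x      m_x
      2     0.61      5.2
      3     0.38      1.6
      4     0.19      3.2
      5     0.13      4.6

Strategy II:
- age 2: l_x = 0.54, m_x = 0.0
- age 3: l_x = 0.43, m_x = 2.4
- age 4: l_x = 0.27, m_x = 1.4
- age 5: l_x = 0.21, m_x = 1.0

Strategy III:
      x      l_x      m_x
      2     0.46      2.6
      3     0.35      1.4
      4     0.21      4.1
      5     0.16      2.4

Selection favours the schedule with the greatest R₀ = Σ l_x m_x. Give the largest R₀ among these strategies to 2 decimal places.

4.99

Strategy I: R₀ = 0.61×5.2 + 0.38×1.6 + 0.19×3.2 + 0.13×4.6 = 4.9860
Strategy II: R₀ = 0.54×0.0 + 0.43×2.4 + 0.27×1.4 + 0.21×1.0 = 1.6200
Strategy III: R₀ = 0.46×2.6 + 0.35×1.4 + 0.21×4.1 + 0.16×2.4 = 2.9310
Highest R₀: strategy I with 4.9860.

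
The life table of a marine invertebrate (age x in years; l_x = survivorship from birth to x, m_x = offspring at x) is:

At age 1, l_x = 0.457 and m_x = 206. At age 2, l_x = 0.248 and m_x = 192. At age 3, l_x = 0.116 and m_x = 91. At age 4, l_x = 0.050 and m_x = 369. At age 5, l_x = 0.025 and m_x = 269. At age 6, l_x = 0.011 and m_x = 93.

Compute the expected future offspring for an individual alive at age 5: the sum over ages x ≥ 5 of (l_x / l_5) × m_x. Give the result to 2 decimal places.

l_5 = 0.025. Conditional survival from age 5 to x is l_x / l_5.
  x=5: (0.025/0.025) × 269 = 269.0000
  x=6: (0.011/0.025) × 93 = 40.9200
Sum = 269.0000 + 40.9200 = 309.9200

309.92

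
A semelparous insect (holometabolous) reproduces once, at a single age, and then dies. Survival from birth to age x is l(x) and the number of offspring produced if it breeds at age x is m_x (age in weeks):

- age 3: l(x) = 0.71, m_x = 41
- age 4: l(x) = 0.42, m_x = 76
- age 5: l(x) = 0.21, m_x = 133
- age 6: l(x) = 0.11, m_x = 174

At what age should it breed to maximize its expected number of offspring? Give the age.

Expected offspring if breeding at age x = l(x) × m_x:
  age 3: 0.71 × 41 = 29.110
  age 4: 0.42 × 76 = 31.920
  age 5: 0.21 × 133 = 27.930
  age 6: 0.11 × 174 = 19.140
Maximum at age 4 (31.920).

4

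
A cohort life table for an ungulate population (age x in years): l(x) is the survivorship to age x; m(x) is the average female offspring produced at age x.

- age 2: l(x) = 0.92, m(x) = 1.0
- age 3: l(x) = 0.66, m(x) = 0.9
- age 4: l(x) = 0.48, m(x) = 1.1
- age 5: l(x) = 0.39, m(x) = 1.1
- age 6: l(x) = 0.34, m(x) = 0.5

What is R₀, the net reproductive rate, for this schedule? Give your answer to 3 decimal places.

2.641

R₀ = Σ l(x) m(x):
  age 2: 0.92 × 1.0 = 0.9200
  age 3: 0.66 × 0.9 = 0.5940
  age 4: 0.48 × 1.1 = 0.5280
  age 5: 0.39 × 1.1 = 0.4290
  age 6: 0.34 × 0.5 = 0.1700
R₀ = 0.9200 + 0.5940 + 0.5280 + 0.4290 + 0.1700 = 2.6410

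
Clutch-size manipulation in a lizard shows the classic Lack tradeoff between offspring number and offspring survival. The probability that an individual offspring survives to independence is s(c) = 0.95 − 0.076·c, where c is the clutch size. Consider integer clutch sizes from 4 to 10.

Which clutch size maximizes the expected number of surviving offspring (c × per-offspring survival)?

Expected surviving offspring = c × s(c):
  c=4: 4 × 0.646 = 2.584
  c=5: 5 × 0.570 = 2.850
  c=6: 6 × 0.494 = 2.964
  c=7: 7 × 0.418 = 2.926
  c=8: 8 × 0.342 = 2.736
  c=9: 9 × 0.266 = 2.394
  c=10: 10 × 0.190 = 1.900
Maximum at c = 6 (2.964 surviving offspring).

6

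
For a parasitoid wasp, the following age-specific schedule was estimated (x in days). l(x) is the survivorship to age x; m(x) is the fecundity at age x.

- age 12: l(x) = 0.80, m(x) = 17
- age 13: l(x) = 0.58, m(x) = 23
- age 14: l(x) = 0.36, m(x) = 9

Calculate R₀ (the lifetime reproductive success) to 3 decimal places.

30.180

R₀ = Σ l(x) m(x):
  age 12: 0.80 × 17 = 13.6000
  age 13: 0.58 × 23 = 13.3400
  age 14: 0.36 × 9 = 3.2400
R₀ = 13.6000 + 13.3400 + 3.2400 = 30.1800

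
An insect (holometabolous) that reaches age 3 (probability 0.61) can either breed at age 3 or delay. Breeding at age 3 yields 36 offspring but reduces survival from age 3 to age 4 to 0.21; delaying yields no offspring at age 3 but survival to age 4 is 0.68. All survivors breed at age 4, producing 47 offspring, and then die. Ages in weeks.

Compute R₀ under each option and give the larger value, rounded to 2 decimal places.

27.98

breed at age 3: R₀ = 0.61 × (36 + 0.21 × 47) = 0.61 × 45.8700 = 27.9807
delay to age 4: R₀ = 0.61 × (0.68 × 47) = 0.61 × 31.9600 = 19.4956
Higher: breed at age 3 (27.9807).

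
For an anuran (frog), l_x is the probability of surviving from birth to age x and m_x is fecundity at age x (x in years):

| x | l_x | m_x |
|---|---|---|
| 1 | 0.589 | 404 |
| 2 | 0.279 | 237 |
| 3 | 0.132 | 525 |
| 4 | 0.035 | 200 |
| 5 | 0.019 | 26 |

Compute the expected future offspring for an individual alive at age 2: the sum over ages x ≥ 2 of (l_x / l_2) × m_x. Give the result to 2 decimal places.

l_2 = 0.279. Conditional survival from age 2 to x is l_x / l_2.
  x=2: (0.279/0.279) × 237 = 237.0000
  x=3: (0.132/0.279) × 525 = 248.3871
  x=4: (0.035/0.279) × 200 = 25.0896
  x=5: (0.019/0.279) × 26 = 1.7706
Sum = 237.0000 + 248.3871 + 25.0896 + 1.7706 = 512.2473

512.25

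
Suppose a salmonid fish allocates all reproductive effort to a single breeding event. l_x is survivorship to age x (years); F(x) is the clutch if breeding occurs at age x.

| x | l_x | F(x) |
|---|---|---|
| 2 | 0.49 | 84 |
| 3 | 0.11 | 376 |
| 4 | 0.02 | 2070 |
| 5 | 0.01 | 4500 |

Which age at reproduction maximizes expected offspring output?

5

Expected offspring if breeding at age x = l_x × F(x):
  age 2: 0.49 × 84 = 41.160
  age 3: 0.11 × 376 = 41.360
  age 4: 0.02 × 2070 = 41.400
  age 5: 0.01 × 4500 = 45.000
Maximum at age 5 (45.000).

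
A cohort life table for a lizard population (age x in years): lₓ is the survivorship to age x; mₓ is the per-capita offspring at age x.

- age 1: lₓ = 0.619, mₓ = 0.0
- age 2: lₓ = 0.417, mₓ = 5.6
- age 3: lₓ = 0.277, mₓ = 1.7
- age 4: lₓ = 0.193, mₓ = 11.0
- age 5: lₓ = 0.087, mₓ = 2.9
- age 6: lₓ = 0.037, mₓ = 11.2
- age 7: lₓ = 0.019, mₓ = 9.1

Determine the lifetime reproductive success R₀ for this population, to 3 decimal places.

R₀ = Σ lₓ mₓ:
  age 1: 0.619 × 0.0 = 0.0000
  age 2: 0.417 × 5.6 = 2.3352
  age 3: 0.277 × 1.7 = 0.4709
  age 4: 0.193 × 11.0 = 2.1230
  age 5: 0.087 × 2.9 = 0.2523
  age 6: 0.037 × 11.2 = 0.4144
  age 7: 0.019 × 9.1 = 0.1729
R₀ = 0.0000 + 2.3352 + 0.4709 + 2.1230 + 0.2523 + 0.4144 + 0.1729 = 5.7687

5.769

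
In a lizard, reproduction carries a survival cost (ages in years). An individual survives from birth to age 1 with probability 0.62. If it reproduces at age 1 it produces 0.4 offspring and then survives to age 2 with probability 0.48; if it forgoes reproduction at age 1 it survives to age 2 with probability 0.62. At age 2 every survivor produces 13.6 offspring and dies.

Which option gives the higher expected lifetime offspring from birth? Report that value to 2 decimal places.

breed at age 1: R₀ = 0.62 × (0.4 + 0.48 × 13.6) = 0.62 × 6.9280 = 4.2954
delay to age 2: R₀ = 0.62 × (0.62 × 13.6) = 0.62 × 8.4320 = 5.2278
Higher: delay to age 2 (5.2278).

5.23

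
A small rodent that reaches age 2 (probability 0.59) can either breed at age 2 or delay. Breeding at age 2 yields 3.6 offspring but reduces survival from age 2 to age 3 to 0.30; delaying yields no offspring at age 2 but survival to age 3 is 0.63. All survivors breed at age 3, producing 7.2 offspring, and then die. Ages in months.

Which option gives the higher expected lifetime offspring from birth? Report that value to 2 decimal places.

3.40

breed at age 2: R₀ = 0.59 × (3.6 + 0.30 × 7.2) = 0.59 × 5.7600 = 3.3984
delay to age 3: R₀ = 0.59 × (0.63 × 7.2) = 0.59 × 4.5360 = 2.6762
Higher: breed at age 2 (3.3984).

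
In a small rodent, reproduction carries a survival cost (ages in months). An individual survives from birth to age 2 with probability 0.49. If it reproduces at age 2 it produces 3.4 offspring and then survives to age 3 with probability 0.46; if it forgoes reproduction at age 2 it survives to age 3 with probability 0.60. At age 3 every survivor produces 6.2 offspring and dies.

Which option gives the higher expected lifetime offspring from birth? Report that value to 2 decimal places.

3.06

breed at age 2: R₀ = 0.49 × (3.4 + 0.46 × 6.2) = 0.49 × 6.2520 = 3.0635
delay to age 3: R₀ = 0.49 × (0.60 × 6.2) = 0.49 × 3.7200 = 1.8228
Higher: breed at age 2 (3.0635).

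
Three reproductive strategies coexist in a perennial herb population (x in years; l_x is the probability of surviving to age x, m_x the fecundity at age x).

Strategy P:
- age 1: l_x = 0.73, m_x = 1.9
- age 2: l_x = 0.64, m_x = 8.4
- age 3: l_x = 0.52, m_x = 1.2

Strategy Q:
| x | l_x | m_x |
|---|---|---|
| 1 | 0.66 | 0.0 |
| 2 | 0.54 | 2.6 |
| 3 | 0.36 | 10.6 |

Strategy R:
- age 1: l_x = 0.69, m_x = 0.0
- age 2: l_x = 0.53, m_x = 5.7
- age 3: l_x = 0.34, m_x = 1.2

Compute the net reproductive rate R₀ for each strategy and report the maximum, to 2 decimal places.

7.39

Strategy P: R₀ = 0.73×1.9 + 0.64×8.4 + 0.52×1.2 = 7.3870
Strategy Q: R₀ = 0.66×0.0 + 0.54×2.6 + 0.36×10.6 = 5.2200
Strategy R: R₀ = 0.69×0.0 + 0.53×5.7 + 0.34×1.2 = 3.4290
Highest R₀: strategy P with 7.3870.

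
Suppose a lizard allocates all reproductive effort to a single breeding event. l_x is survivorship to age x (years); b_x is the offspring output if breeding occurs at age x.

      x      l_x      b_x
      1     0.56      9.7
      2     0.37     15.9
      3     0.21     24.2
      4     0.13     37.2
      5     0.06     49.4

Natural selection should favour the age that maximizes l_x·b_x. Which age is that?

2

Expected offspring if breeding at age x = l_x × b_x:
  age 1: 0.56 × 9.7 = 5.432
  age 2: 0.37 × 15.9 = 5.883
  age 3: 0.21 × 24.2 = 5.082
  age 4: 0.13 × 37.2 = 4.836
  age 5: 0.06 × 49.4 = 2.964
Maximum at age 2 (5.883).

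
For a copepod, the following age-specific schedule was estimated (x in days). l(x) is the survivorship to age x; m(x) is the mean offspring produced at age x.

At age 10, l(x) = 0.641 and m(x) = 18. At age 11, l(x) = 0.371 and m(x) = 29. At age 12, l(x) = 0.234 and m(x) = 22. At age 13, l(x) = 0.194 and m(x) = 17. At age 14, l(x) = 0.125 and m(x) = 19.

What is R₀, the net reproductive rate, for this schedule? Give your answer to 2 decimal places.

33.12

R₀ = Σ l(x) m(x):
  age 10: 0.641 × 18 = 11.5380
  age 11: 0.371 × 29 = 10.7590
  age 12: 0.234 × 22 = 5.1480
  age 13: 0.194 × 17 = 3.2980
  age 14: 0.125 × 19 = 2.3750
R₀ = 11.5380 + 10.7590 + 5.1480 + 3.2980 + 2.3750 = 33.1180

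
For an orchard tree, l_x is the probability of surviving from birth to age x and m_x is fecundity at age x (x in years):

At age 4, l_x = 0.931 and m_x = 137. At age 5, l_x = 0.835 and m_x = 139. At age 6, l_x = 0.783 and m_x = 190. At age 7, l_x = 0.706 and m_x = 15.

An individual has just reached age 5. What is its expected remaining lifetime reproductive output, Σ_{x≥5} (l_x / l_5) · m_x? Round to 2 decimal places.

l_5 = 0.835. Conditional survival from age 5 to x is l_x / l_5.
  x=5: (0.835/0.835) × 139 = 139.0000
  x=6: (0.783/0.835) × 190 = 178.1677
  x=7: (0.706/0.835) × 15 = 12.6826
Sum = 139.0000 + 178.1677 + 12.6826 = 329.8503

329.85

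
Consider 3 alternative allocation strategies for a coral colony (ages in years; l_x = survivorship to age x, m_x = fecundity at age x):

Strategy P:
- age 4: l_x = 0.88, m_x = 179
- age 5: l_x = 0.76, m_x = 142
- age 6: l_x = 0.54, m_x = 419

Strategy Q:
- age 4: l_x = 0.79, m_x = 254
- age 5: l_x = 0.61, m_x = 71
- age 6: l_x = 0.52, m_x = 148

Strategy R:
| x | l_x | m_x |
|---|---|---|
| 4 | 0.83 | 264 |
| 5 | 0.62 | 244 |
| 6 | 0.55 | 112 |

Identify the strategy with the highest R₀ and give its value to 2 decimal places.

Strategy P: R₀ = 0.88×179 + 0.76×142 + 0.54×419 = 491.7000
Strategy Q: R₀ = 0.79×254 + 0.61×71 + 0.52×148 = 320.9300
Strategy R: R₀ = 0.83×264 + 0.62×244 + 0.55×112 = 432.0000
Highest R₀: strategy P with 491.7000.

491.70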